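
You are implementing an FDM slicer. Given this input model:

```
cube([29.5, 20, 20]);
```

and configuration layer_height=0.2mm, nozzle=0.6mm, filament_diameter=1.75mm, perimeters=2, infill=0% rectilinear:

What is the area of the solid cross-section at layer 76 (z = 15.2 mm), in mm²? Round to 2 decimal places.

At z = 15.2 mm: the cube (footprint 29.5×20) is included at this height (area 590.00 mm²). Overall, the cross-section is a single solid region. Net area = 590.00 mm².

590.00 mm²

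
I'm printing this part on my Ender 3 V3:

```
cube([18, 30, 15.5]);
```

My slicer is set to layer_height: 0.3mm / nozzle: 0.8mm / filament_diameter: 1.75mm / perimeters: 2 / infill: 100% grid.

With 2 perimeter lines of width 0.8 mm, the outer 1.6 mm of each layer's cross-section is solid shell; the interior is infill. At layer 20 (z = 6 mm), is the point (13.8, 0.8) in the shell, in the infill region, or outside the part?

At z = 6 mm: the cube is present — its section is the full 18×30 rectangle. Overall, the cross-section is a single solid region. The nearest boundary edge runs (0.00, 0.00)→(18.00, 0.00); distance from the point to it = 0.80 mm. The point is inside the cross-section, 0.80 mm from the nearest boundary — within the 1.6 mm shell band (2 × 0.8).

shell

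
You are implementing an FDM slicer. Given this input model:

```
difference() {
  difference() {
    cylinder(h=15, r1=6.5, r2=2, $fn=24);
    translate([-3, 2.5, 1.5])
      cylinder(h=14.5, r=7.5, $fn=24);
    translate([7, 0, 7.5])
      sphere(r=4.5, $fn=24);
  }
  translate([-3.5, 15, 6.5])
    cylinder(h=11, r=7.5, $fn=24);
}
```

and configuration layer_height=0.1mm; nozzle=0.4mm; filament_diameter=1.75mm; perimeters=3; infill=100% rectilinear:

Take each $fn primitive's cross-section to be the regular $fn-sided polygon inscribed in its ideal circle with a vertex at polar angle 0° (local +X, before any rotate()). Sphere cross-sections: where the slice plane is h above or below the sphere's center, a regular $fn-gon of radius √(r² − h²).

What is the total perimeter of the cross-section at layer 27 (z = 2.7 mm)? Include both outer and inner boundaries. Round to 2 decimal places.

28.28 mm

At z = 2.7 mm: the cone (r1=6.5→r2=2) has section circumradius 5.690 here — a regular 24-gon (perimeter = 2·24·5.690·sin(180°/24) = 35.65 mm); the r=7.5 cylinder at (-3, 2.5) gives a regular 24-gon of circumradius 7.5 (constant along its height) (perimeter = 2·24·7.500·sin(180°/24) = 46.99 mm); the sphere at (7, 0) does not reach this height (|z−center|=4.800 > r=4.5); Subtracting the remaining from the first: starting from the cone, the r=7.5 cylinder at (-3, 2.5) partially overlaps it — only the 81.41 mm² overlap (of its 174.70 mm²) is removed, clipping the outline — boundary = 28.28 mm; the cylinder at (-3.5, 15) is absent (z outside [6.5, 17.5]); Subtracting the remaining from the first: none of the subtracted shapes is present at this height, so that combined region is unchanged — boundary = 28.28 mm. Overall, the cross-section is a single solid region. Total boundary length (outer) = 28.28 mm.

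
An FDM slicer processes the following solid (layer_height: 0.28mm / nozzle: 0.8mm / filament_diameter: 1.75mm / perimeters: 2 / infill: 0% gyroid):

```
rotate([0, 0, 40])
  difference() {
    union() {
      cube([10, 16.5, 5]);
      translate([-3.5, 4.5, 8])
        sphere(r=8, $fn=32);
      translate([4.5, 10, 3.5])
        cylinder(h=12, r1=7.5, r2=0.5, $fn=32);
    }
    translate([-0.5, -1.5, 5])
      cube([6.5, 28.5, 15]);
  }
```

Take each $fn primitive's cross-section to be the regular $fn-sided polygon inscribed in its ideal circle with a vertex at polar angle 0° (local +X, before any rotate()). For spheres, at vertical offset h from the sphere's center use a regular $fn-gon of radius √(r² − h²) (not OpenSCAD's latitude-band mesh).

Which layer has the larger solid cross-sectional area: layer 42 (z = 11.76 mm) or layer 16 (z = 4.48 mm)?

Layer 42 (z = 11.76): the cube does not reach this height (z outside [0, 5]); the r=8 sphere at (-3.5, 4.5) contributes a regular 32-gon of circumradius √(8²−3.76²) = 7.061 (area = (32/2)·7.061²·sin(360°/32) = 155.64 mm²); the cone at (4.5, 10) (r1=7.5→r2=0.5) has section circumradius 2.682 here — a regular 32-gon (area = (32/2)·2.682²·sin(360°/32) = 22.45 mm²); Merging all regions: the regions partially overlap — summed areas 178.09 mm² minus the doubly-counted overlap 0.01 mm² gives 178.08 mm² — area = 178.08 mm²; the 6.5×28.5 cube at (-0.5, -1.5) contributes its full rectangle (area 185.25 mm²); Subtracting the remaining from the first: starting from that combined region (178.08 mm²), the 6.5×28.5 cube at (-0.5, -1.5) partially overlaps it — only the 55.57 mm² overlap (of its 185.25 mm²) is removed, clipping the outline — area = 122.52 mm²; (rotated 40° about Z; rotation is an isometry so areas/perimeters/island counts are preserved). So its area = 122.52 mm². Layer 16 (z = 4.48): the cube is present — its section is the full 10×16.5 rectangle (area 165.00 mm²); the sphere at (-3.5, 4.5): section is a regular 32-gon, circumradius = √(r²−h²) = √(8²−3.52²) = 7.184 (area = (32/2)·7.184²·sin(360°/32) = 161.10 mm²); the cone at (4.5, 10): at t=0.082 of its height the radius interpolates to r₁+(r₂−r₁)t = 6.928, giving a regular 32-gon of that circumradius (area = (32/2)·6.928²·sin(360°/32) = 149.83 mm²); Merging all regions: the regions partially overlap — summed areas 475.93 mm² minus the doubly-counted overlap 165.17 mm² gives 310.77 mm² — area = 310.77 mm²; the cube at (-0.5, -1.5) is absent (z outside [5, 20]); Subtracting the remaining from the first: none of the subtracted shapes is present at this height, so that combined region is unchanged — area = 310.77 mm²; (rotated 40° about Z; rotation is an isometry so areas/perimeters/island counts are preserved). So its area = 310.77 mm². Layer 16 is larger (310.77 vs 122.52 mm²).

layer 16 (z = 4.48 mm)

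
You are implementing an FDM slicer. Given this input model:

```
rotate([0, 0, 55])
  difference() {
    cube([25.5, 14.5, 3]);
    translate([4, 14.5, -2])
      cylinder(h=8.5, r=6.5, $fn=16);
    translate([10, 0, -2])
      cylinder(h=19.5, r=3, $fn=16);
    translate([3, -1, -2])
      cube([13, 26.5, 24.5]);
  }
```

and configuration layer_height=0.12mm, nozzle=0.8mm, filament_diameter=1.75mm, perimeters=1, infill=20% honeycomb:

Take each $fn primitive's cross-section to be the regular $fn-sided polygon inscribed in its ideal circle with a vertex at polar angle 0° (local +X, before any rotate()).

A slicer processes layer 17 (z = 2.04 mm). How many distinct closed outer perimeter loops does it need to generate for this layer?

At z = 2.04 mm: the cube is present — its section is the full 25.5×14.5 rectangle; the r=6.5 cylinder at (4, 14.5) gives a regular 16-gon of circumradius 6.5 (constant along its height); the cylinder at (10, 0): section is a regular 16-gon, circumradius r=3; the cube at (3, -1) (footprint 13×26.5) is included at this height; Subtracting the remaining from the first: starting from the 25.5×14.5 cube, the r=6.5 cylinder at (4, 14.5) partially overlaps it — only the 56.21 mm² overlap (of its 129.35 mm²) is removed, clipping the outline; the r=3 cylinder at (10, 0) partially overlaps it — only the 13.78 mm² overlap (of its 27.55 mm²) is removed, clipping the outline; the 13×26.5 cube at (3, -1) partially overlaps it — only the 135.99 mm² overlap (of its 344.50 mm²) is removed, clipping the outline — 2 connected regions; (whole slice rotated 55° about Z — lengths, areas and connectivity unchanged). The result has 2 disconnected regions.

2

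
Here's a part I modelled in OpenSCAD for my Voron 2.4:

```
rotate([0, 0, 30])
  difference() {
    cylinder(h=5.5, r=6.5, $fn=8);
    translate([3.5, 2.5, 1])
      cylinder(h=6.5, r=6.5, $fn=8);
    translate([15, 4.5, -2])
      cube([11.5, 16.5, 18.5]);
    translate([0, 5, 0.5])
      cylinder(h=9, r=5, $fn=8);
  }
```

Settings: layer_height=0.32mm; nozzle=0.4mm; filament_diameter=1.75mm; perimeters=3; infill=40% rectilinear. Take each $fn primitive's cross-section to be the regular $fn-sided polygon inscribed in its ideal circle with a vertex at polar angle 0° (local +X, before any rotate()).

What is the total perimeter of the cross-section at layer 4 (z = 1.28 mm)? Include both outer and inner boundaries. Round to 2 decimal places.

At z = 1.28 mm: the r=6.5 cylinder gives a regular 8-gon of circumradius 6.5 (constant along its height) (perimeter = 2·8·6.500·sin(180°/8) = 39.80 mm); the cylinder at (3.5, 2.5): section is a regular 8-gon, circumradius r=6.5 (perimeter = 2·8·6.500·sin(180°/8) = 39.80 mm); the cube at (15, 4.5) (footprint 11.5×16.5) is included at this height (perimeter 56.00 mm); the cylinder at (0, 5): section is a regular 8-gon, circumradius r=5 (perimeter = 2·8·5.000·sin(180°/8) = 30.61 mm); After the difference (first − rest): starting from the r=6.5 cylinder, the r=6.5 cylinder at (3.5, 2.5) partially overlaps it — only the 67.47 mm² overlap (of its 119.50 mm²) is removed, clipping the outline; the 11.5×16.5 cube at (15, 4.5) misses the remaining region (no effect); the r=5 cylinder at (0, 5) partially overlaps it — only the 6.56 mm² overlap (of its 70.71 mm²) is removed, clipping the outline — boundary = 35.37 mm; (rotated 30° about Z; rotation is an isometry so areas/perimeters/island counts are preserved). Overall, the cross-section is a single solid region. Total boundary length (outer) = 35.37 mm.

35.37 mm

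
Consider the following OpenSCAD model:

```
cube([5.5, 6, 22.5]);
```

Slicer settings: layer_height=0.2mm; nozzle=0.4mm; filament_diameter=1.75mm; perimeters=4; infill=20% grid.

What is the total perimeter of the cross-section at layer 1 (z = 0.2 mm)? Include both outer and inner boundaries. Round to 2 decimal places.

At z = 0.2 mm: the 5.5×6 cube contributes its full rectangle (perimeter 23.00 mm). Overall, the cross-section is a single solid region. Total boundary length (outer) = 23.00 mm.

23.00 mm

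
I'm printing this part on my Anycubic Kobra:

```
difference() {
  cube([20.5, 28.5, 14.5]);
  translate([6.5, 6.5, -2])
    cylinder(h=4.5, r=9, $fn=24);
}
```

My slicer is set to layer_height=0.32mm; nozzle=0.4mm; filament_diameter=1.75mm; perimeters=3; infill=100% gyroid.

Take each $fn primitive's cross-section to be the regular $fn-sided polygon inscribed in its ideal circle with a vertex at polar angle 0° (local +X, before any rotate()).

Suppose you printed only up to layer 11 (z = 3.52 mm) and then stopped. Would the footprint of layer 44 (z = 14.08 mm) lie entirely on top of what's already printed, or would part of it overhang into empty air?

Compare the two slices. At z = 3.52: the cube is present — its section is the full 20.5×28.5 rectangle (area 584.25 mm²); the cylinder at (6.5, 6.5) is absent (z outside [-2, 2.5]); Taking the first minus the rest: none of the subtracted shapes is present at this height, so the 20.5×28.5 cube is unchanged — area = 584.25 mm². At z = 14.08: the 20.5×28.5 cube contributes its full rectangle (area 584.25 mm²); the cylinder at (6.5, 6.5) is not intersected at this z (z outside [-2, 2.5]); After the difference (first − rest): none of the subtracted shapes is present at this height, so the 20.5×28.5 cube is unchanged — area = 584.25 mm². Checking containment: the cross-section at z = 14.08 is a subset of the cross-section at z = 3.52.

entirely on top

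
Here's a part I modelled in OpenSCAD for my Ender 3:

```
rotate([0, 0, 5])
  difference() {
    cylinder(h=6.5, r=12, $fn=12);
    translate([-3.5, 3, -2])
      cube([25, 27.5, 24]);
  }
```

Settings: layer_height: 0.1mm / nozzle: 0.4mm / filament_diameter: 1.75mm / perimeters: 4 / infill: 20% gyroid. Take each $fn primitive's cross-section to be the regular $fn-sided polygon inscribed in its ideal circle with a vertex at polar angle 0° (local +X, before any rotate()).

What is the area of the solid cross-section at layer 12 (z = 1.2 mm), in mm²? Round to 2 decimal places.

At z = 1.2 mm: the r=12 cylinder contributes a regular 12-gon of circumradius 12 (area = (12/2)·12.000²·sin(360°/12) = 432.00 mm²); the 25×27.5 cube at (-3.5, 3) contributes its full rectangle (area 687.50 mm²); Taking the first minus the rest: starting from the r=12 cylinder (432.00 mm²), the 25×27.5 cube at (-3.5, 3) partially overlaps it — only the 103.06 mm² overlap (of its 687.50 mm²) is removed, clipping the outline — area = 328.94 mm²; (rotated 5° about Z; rotation is an isometry so areas/perimeters/island counts are preserved). Overall, the cross-section is a single solid region. Net area = 328.94 mm².

328.94 mm²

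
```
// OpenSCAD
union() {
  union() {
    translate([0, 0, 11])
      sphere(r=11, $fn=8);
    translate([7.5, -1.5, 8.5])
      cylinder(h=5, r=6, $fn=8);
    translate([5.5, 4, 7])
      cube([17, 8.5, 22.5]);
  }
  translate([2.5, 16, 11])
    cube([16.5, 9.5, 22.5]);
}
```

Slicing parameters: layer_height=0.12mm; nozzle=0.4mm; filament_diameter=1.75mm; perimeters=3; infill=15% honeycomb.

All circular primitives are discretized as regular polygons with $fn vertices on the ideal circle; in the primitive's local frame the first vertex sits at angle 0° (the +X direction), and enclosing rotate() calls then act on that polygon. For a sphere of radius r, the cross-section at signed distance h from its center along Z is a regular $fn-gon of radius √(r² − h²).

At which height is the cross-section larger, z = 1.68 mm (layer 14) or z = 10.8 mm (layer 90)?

Layer 14 (z = 1.68): the r=11 sphere slices to a regular 8-gon of circumradius 5.843 (√(r²−h²) with h=9.32 from center) (area = (8/2)·5.843²·sin(360°/8) = 96.56 mm²); the cylinder at (7.5, -1.5) is absent (z outside [8.5, 13.5]); the cube at (5.5, 4) is absent (z outside [7, 29.5]); Taking the union: only the r=11 sphere is present, so the union is just that shape — area = 96.56 mm²; the cube at (2.5, 16) is not intersected at this z (z outside [11, 33.5]); Merging all regions: only that combined region is present, so the union is just that shape — area = 96.56 mm². So its area = 96.56 mm². Layer 90 (z = 10.8): the sphere: section is a regular 8-gon, circumradius = √(r²−h²) = √(11²−0.2²) = 10.998 (area = (8/2)·10.998²·sin(360°/8) = 342.13 mm²); the cylinder at (7.5, -1.5): section is a regular 8-gon, circumradius r=6 (area = (8/2)·6.000²·sin(360°/8) = 101.82 mm²); the 17×8.5 cube at (5.5, 4) contributes its full rectangle (area 144.50 mm²); Merging all regions: the regions partially overlap — summed areas 588.45 mm² minus the doubly-counted overlap 88.97 mm² gives 499.48 mm² — area = 499.48 mm²; the cube at (2.5, 16) is absent (z outside [11, 33.5]); Taking the union: only that combined region is present, so the union is just that shape — area = 499.48 mm². So its area = 499.48 mm². Layer 90 is larger (499.48 vs 96.56 mm²).

layer 90 (z = 10.8 mm)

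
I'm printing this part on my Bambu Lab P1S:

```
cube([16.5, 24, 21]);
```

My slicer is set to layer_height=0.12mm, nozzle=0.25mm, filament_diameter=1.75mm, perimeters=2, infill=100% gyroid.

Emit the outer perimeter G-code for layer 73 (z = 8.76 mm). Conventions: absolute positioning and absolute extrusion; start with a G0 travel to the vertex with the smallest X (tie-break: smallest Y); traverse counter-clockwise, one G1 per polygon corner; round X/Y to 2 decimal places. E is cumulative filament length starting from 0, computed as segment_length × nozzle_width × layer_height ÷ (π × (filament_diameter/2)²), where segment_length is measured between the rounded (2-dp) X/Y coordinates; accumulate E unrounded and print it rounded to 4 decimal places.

At z = 8.76 mm: the cube is present — its section is the full 16.5×24 rectangle. The outline is a single polygon with 4 vertices. Extrusion per mm of travel: 0.25 × 0.12 / (π × 0.875²) = 0.012473. Accumulating E over each segment gives final E = 1.0103.

G0 X0.00 Y0.00 Z8.76
G1 X16.50 Y0.00 E0.2058
G1 X16.50 Y24.00 E0.5051
G1 X0.00 Y24.00 E0.7109
G1 X0.00 Y0.00 E1.0103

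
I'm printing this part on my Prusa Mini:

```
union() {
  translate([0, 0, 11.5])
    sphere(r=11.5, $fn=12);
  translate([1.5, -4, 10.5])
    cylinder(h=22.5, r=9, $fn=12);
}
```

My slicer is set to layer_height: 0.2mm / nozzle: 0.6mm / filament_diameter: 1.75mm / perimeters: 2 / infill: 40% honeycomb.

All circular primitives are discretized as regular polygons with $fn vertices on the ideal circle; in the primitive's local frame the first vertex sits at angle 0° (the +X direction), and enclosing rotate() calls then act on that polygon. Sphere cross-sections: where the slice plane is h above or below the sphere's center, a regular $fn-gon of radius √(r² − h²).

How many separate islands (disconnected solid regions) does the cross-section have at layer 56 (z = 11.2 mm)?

At z = 11.2 mm: the sphere: section is a regular 12-gon, circumradius = √(r²−h²) = √(11.5²−0.3²) = 11.496; the r=9 cylinder at (1.5, -4) gives a regular 12-gon of circumradius 9 (constant along its height); Merging all regions: the regions partially overlap (shared area 220.19 mm²), so overlapping operands fuse into one piece — 1 connected region. Overall, the cross-section is a single solid region. Island count = 1.

1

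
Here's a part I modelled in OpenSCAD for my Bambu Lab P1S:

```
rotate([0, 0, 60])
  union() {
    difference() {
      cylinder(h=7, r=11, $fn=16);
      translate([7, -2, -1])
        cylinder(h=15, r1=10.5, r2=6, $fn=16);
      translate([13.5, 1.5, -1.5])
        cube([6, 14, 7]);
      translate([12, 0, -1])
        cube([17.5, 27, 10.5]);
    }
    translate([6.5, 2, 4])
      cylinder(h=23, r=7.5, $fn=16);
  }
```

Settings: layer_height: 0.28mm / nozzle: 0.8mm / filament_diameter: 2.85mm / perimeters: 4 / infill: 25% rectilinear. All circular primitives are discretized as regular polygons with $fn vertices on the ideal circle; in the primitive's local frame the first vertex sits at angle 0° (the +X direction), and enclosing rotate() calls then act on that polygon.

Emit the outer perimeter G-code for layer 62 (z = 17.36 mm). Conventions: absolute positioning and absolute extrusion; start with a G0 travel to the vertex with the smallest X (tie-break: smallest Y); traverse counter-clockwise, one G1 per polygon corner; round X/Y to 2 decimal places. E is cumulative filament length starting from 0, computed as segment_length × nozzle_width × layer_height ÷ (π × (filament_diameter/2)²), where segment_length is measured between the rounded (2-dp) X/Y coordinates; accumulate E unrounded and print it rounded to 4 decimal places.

G0 X-5.92 Y7.61 Z17.36
G1 X-5.73 Y4.69 E0.1027
G1 X-4.43 Y2.06 E0.2058
G1 X-2.23 Y0.13 E0.3085
G1 X0.54 Y-0.81 E0.4112
G1 X3.46 Y-0.62 E0.5140
G1 X6.08 Y0.68 E0.6167
G1 X8.01 Y2.88 E0.7194
G1 X8.95 Y5.65 E0.8221
G1 X8.76 Y8.57 E0.9249
G1 X7.47 Y11.19 E1.0274
G1 X5.27 Y13.12 E1.1302
G1 X2.50 Y14.07 E1.2330
G1 X-0.42 Y13.87 E1.3358
G1 X-3.05 Y12.58 E1.4387
G1 X-4.98 Y10.38 E1.5414
G1 X-5.92 Y7.61 E1.6441

At z = 17.36 mm: the cylinder is not intersected at this z (z outside [0, 7]); the cone at (7, -2) is absent (z outside [-1, 14]); the cube at (13.5, 1.5) is not intersected at this z (z outside [-1.5, 5.5]); the cube at (12, 0) is absent (z outside [-1, 9.5]); Subtracting the remaining from the first: the first operand is absent here, so nothing remains; the cylinder at (6.5, 2): section is a regular 16-gon, circumradius r=7.5; Taking the union: only the r=7.5 cylinder at (6.5, 2) is present, so the union is just that shape — 1 connected region; (rotated 60° about Z; rotation is an isometry so areas/perimeters/island counts are preserved). The outline is a single polygon with 16 vertices. Extrusion per mm of travel: 0.8 × 0.28 / (π × 1.425²) = 0.035113. Accumulating E over each segment gives final E = 1.6441.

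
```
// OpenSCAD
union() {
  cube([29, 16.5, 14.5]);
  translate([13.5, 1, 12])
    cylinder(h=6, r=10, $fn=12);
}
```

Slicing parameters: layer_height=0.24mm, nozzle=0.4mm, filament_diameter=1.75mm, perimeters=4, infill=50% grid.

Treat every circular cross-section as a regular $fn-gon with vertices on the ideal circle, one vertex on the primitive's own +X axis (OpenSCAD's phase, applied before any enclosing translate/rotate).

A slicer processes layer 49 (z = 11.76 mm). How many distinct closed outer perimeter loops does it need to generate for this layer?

1

At z = 11.76 mm: the cube (footprint 29×16.5) is included at this height; the cylinder at (13.5, 1) does not reach this height (z outside [12, 18]); Merging all regions: only the 29×16.5 cube is present, so the union is just that shape — 1 connected region. The result has 1 disconnected region.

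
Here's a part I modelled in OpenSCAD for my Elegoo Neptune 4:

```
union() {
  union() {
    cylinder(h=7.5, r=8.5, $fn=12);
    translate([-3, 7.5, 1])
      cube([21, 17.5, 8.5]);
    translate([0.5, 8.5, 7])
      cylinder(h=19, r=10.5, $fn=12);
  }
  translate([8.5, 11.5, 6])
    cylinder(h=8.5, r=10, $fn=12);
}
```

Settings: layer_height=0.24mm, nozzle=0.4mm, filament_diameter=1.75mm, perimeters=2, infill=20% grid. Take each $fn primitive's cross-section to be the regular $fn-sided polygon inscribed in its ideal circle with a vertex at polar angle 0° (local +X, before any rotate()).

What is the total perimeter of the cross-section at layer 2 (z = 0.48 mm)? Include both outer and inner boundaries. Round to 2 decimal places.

52.80 mm

At z = 0.48 mm: the r=8.5 cylinder gives a regular 12-gon of circumradius 8.5 (constant along its height) (perimeter = 2·12·8.500·sin(180°/12) = 52.80 mm); the cube at (-3, 7.5) is not intersected at this z (z outside [1, 9.5]); the cylinder at (0.5, 8.5) is absent (z outside [7, 26]); Merging all regions: only the r=8.5 cylinder is present, so the union is just that shape — boundary = 52.80 mm; the cylinder at (8.5, 11.5) does not reach this height (z outside [6, 14.5]); Merging all regions: only that combined region is present, so the union is just that shape — boundary = 52.80 mm. Overall, the cross-section is a single solid region. Total boundary length (outer) = 52.80 mm.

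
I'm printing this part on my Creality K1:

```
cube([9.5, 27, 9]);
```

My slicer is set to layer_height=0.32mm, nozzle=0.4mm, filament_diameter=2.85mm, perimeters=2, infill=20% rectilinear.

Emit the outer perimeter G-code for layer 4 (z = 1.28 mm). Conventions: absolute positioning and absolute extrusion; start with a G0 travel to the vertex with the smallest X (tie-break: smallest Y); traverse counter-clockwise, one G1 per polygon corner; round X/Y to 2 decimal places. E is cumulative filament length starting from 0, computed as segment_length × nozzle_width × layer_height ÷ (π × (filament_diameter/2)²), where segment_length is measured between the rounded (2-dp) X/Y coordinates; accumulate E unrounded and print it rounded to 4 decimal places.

G0 X0.00 Y0.00 Z1.28
G1 X9.50 Y0.00 E0.1906
G1 X9.50 Y27.00 E0.7324
G1 X0.00 Y27.00 E0.9230
G1 X0.00 Y0.00 E1.4647

At z = 1.28 mm: the cube (footprint 9.5×27) is included at this height. The outline is a single polygon with 4 vertices. Extrusion per mm of travel: 0.4 × 0.32 / (π × 1.425²) = 0.020065. Accumulating E over each segment gives final E = 1.4647.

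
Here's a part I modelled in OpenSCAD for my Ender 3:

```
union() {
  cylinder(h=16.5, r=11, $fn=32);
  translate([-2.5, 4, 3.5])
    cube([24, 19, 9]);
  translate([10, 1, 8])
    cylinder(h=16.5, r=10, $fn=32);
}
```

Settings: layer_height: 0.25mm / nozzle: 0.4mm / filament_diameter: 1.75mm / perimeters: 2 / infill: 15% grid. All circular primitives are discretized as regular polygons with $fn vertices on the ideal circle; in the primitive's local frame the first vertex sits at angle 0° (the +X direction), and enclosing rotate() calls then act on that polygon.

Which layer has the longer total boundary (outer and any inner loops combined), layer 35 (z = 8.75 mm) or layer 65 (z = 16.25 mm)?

Layer 35 (z = 8.75): the r=11 cylinder contributes a regular 32-gon of circumradius 11 (perimeter = 2·32·11.000·sin(180°/32) = 69.00 mm); the 24×19 cube at (-2.5, 4) contributes its full rectangle (perimeter 86.00 mm); the r=10 cylinder at (10, 1) gives a regular 32-gon of circumradius 10 (constant along its height) (perimeter = 2·32·10.000·sin(180°/32) = 62.73 mm); Taking the union: the regions partially overlap (shared area 273.08 mm²), so the edge portions inside another operand are dropped and the merged outline is re-measured after clipping — boundary = 118.70 mm. So its perimeter = 118.70 mm. Layer 65 (z = 16.25): the r=11 cylinder gives a regular 32-gon of circumradius 11 (constant along its height) (perimeter = 2·32·11.000·sin(180°/32) = 69.00 mm); the cube at (-2.5, 4) is absent (z outside [3.5, 12.5]); the r=10 cylinder at (10, 1) contributes a regular 32-gon of circumradius 10 (perimeter = 2·32·10.000·sin(180°/32) = 62.73 mm); Taking the union: the regions partially overlap (shared area 141.79 mm²), so the edge portions inside another operand are dropped and the merged outline is re-measured after clipping — boundary = 86.99 mm. So its perimeter = 86.99 mm. Layer 35 is larger (118.70 vs 86.99 mm).

layer 35 (z = 8.75 mm)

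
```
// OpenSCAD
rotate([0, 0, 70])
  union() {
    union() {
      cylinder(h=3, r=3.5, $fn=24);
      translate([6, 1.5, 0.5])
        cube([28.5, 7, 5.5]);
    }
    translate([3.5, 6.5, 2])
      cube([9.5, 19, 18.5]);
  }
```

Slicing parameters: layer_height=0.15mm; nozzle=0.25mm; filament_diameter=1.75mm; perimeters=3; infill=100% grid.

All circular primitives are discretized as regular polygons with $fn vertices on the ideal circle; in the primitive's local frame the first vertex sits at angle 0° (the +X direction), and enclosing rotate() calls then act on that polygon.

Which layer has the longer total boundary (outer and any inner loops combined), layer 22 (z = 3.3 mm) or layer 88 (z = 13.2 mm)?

Layer 22 (z = 3.3): the cylinder does not reach this height (z outside [0, 3]); the cube at (6, 1.5) is present — its section is the full 28.5×7 rectangle (perimeter 71.00 mm); Merging all regions: only the 28.5×7 cube at (6, 1.5) is present, so the union is just that shape — boundary = 71.00 mm; the cube at (3.5, 6.5) (footprint 9.5×19) is included at this height (perimeter 57.00 mm); Taking the union: the regions partially overlap (shared area 14.00 mm²), so the edge portions inside another operand are dropped and the merged outline is re-measured after clipping — boundary = 110.00 mm; (rotated 70° about Z; rotation is an isometry so areas/perimeters/island counts are preserved). So its perimeter = 110.00 mm. Layer 88 (z = 13.2): the cylinder is absent (z outside [0, 3]); the cube at (6, 1.5) does not reach this height (z outside [0.5, 6]); Merging all regions: nothing is present at this height; the 9.5×19 cube at (3.5, 6.5) contributes its full rectangle (perimeter 57.00 mm); Taking the union: only the 9.5×19 cube at (3.5, 6.5) is present, so the union is just that shape — boundary = 57.00 mm; (rotated 70° about Z; rotation is an isometry so areas/perimeters/island counts are preserved). So its perimeter = 57.00 mm. Layer 22 is larger (110.00 vs 57.00 mm).

layer 22 (z = 3.3 mm)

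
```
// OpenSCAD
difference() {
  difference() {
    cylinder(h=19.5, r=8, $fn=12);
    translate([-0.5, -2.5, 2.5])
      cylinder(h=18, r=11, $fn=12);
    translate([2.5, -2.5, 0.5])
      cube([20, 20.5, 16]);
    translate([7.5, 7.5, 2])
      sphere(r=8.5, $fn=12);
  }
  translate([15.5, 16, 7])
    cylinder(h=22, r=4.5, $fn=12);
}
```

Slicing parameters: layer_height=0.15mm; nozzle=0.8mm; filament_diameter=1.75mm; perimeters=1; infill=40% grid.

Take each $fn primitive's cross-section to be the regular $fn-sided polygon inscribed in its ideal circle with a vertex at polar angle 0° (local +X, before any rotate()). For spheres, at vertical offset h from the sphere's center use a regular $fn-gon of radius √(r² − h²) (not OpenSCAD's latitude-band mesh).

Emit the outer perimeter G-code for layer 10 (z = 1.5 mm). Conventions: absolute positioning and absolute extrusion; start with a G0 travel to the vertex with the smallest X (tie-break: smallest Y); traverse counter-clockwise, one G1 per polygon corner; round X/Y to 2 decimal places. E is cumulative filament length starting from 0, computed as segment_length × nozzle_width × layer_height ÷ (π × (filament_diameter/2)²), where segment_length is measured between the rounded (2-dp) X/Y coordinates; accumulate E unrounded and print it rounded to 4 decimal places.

At z = 1.5 mm: the cylinder: section is a regular 12-gon, circumradius r=8; the cylinder at (-0.5, -2.5) does not reach this height (z outside [2.5, 20.5]); the cube at (2.5, -2.5) (footprint 20×20.5) is included at this height; the r=8.5 sphere at (7.5, 7.5) slices to a regular 12-gon of circumradius 8.485 (√(r²−h²) with h=0.5 from center); Taking the first minus the rest: starting from the r=8 cylinder, the 20×20.5 cube at (2.5, -2.5) partially overlaps it — only the 41.75 mm² overlap (of its 410.00 mm²) is removed, clipping the outline; the r=8.5 sphere at (7.5, 7.5) partially overlaps it — only the 15.90 mm² overlap (of its 216.00 mm²) is removed, clipping the outline — 1 connected region; the cylinder at (15.5, 16) is absent (z outside [7, 29]); After the difference (first − rest): none of the subtracted shapes is present at this height, so that combined region is unchanged — 1 connected region. The outline is a single polygon with 14 vertices. Extrusion per mm of travel: 0.8 × 0.15 / (π × 0.875²) = 0.049890. Accumulating E over each segment gives final E = 2.4919.

G0 X-8.00 Y0.00 Z1.50
G1 X-6.93 Y-4.00 E0.2066
G1 X-4.00 Y-6.93 E0.4133
G1 X0.00 Y-8.00 E0.6199
G1 X4.00 Y-6.93 E0.8265
G1 X6.93 Y-4.00 E1.0332
G1 X7.33 Y-2.50 E1.1106
G1 X2.50 Y-2.50 E1.3516
G1 X2.50 Y0.91 E1.5217
G1 X0.15 Y3.26 E1.6875
G1 X-0.99 Y7.50 E1.9066
G1 X-0.92 Y7.75 E1.9195
G1 X-4.00 Y6.93 E2.0786
G1 X-6.93 Y4.00 E2.2853
G1 X-8.00 Y0.00 E2.4919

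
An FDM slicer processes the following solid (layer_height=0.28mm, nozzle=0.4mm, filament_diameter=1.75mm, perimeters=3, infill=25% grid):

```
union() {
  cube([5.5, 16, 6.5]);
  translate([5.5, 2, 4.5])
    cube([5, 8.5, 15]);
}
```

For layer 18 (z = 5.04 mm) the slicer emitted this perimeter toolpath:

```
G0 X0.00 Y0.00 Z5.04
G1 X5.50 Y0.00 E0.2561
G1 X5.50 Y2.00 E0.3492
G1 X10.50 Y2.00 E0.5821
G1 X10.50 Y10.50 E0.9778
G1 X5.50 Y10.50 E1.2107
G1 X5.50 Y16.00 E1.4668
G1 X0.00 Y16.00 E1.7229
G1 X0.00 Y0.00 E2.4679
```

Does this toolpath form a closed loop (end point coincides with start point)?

yes

Start point (G0): (0.00, 0.00). End point (last G1): the path returns to the start — closed.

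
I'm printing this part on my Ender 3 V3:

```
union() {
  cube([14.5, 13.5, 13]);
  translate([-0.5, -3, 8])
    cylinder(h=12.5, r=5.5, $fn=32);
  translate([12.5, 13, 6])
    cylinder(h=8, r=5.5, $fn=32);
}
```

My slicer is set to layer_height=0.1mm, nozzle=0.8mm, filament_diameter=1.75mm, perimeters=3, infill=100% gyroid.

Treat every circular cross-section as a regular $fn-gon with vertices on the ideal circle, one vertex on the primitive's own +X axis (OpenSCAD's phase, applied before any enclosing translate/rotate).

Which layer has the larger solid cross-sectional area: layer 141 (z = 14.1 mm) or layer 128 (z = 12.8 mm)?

layer 128 (z = 12.8 mm)

Layer 141 (z = 14.1): the cube is absent (z outside [0, 13]); the r=5.5 cylinder at (-0.5, -3) gives a regular 32-gon of circumradius 5.5 (constant along its height) (area = (32/2)·5.500²·sin(360°/32) = 94.42 mm²); the cylinder at (12.5, 13) does not reach this height (z outside [6, 14]); Taking the union: only the r=5.5 cylinder at (-0.5, -3) is present, so the union is just that shape — area = 94.42 mm². So its area = 94.42 mm². Layer 128 (z = 12.8): the cube (footprint 14.5×13.5) is included at this height (area 195.75 mm²); the cylinder at (-0.5, -3): section is a regular 32-gon, circumradius r=5.5 (area = (32/2)·5.500²·sin(360°/32) = 94.42 mm²); the r=5.5 cylinder at (12.5, 13) contributes a regular 32-gon of circumradius 5.5 (area = (32/2)·5.500²·sin(360°/32) = 94.42 mm²); Taking the union: the regions partially overlap — summed areas 384.60 mm² minus the doubly-counted overlap 44.84 mm² gives 339.75 mm² — area = 339.75 mm². So its area = 339.75 mm². Layer 128 is larger (339.75 vs 94.42 mm²).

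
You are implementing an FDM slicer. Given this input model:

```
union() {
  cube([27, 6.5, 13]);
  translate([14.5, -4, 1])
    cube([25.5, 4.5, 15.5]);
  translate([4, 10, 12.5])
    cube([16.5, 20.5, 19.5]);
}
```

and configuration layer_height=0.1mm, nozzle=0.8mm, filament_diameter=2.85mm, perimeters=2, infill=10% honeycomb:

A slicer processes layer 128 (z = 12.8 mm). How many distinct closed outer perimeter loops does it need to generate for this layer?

At z = 12.8 mm: the 27×6.5 cube contributes its full rectangle; the 25.5×4.5 cube at (14.5, -4) contributes its full rectangle; the cube at (4, 10) (footprint 16.5×20.5) is included at this height; Taking the union: the regions partially overlap (shared area 6.25 mm²), so overlapping operands fuse into one piece — 2 connected regions. The result has 2 disconnected regions.

2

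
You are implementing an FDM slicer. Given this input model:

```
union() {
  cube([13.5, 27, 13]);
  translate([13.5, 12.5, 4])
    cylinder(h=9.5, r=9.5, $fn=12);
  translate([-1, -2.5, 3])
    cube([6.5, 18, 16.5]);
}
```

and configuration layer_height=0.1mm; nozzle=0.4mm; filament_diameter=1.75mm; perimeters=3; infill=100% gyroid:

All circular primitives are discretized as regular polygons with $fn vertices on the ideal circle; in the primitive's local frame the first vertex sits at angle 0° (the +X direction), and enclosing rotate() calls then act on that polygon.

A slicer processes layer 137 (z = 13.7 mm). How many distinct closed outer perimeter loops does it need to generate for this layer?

At z = 13.7 mm: the cube is absent (z outside [0, 13]); the cylinder at (13.5, 12.5) is not intersected at this z (z outside [4, 13.5]); the 6.5×18 cube at (-1, -2.5) contributes its full rectangle; Taking the union: only the 6.5×18 cube at (-1, -2.5) is present, so the union is just that shape — 1 connected region. The result has 1 disconnected region.

1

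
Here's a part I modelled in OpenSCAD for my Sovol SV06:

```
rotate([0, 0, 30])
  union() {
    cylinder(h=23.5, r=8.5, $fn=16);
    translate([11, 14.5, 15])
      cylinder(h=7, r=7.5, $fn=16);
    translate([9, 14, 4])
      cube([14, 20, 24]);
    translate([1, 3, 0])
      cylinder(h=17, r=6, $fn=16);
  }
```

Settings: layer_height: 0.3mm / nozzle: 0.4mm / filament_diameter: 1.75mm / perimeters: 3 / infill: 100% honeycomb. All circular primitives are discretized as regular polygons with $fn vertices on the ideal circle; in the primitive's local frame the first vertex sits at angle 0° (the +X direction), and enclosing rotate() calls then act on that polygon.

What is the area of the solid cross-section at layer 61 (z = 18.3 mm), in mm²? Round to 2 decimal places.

611.02 mm²

At z = 18.3 mm: the r=8.5 cylinder contributes a regular 16-gon of circumradius 8.5 (area = (16/2)·8.500²·sin(360°/16) = 221.19 mm²); the r=7.5 cylinder at (11, 14.5) contributes a regular 16-gon of circumradius 7.5 (area = (16/2)·7.500²·sin(360°/16) = 172.21 mm²); the cube at (9, 14) (footprint 14×20) is included at this height (area 280.00 mm²); the cylinder at (1, 3) does not reach this height (z outside [0, 17]); Merging all regions: the regions partially overlap — summed areas 673.40 mm² minus the doubly-counted overlap 62.38 mm² gives 611.02 mm² — area = 611.02 mm²; (whole slice rotated 30° about Z — lengths, areas and connectivity unchanged). Overall, the cross-section has 2 separate islands. Net area = 611.02 mm².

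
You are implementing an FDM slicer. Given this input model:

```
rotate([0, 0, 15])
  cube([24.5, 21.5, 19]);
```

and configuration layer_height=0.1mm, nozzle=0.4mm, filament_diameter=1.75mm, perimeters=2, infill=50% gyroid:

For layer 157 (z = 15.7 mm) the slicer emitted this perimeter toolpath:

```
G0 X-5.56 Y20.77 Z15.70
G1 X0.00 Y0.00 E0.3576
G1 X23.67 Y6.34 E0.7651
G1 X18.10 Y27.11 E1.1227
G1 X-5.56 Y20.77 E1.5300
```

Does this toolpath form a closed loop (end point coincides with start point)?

Start point (G0): (-5.56, 20.77). End point (last G1): the path returns to the start — closed.

yes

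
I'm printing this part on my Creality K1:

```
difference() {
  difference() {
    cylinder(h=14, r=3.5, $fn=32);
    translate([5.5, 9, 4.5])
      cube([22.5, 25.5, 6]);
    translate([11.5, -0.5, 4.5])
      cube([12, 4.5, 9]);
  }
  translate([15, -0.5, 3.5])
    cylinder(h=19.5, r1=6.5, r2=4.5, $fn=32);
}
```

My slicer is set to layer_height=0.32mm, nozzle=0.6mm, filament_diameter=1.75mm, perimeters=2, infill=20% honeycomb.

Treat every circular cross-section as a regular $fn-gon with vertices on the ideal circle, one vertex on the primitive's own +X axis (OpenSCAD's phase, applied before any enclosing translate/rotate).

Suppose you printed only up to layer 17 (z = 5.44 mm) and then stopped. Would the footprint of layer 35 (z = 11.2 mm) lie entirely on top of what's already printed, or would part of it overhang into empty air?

Compare the two slices. At z = 5.44: the r=3.5 cylinder contributes a regular 32-gon of circumradius 3.5 (area = (32/2)·3.500²·sin(360°/32) = 38.24 mm²); the 22.5×25.5 cube at (5.5, 9) contributes its full rectangle (area 573.75 mm²); the 12×4.5 cube at (11.5, -0.5) contributes its full rectangle (area 54.00 mm²); Subtracting the remaining from the first: starting from the r=3.5 cylinder (38.24 mm²), the 22.5×25.5 cube at (5.5, 9) misses the remaining region (no effect); the 12×4.5 cube at (11.5, -0.5) misses the remaining region (no effect) — area = 38.24 mm²; the cone at (15, -0.5) contributes a regular 32-gon of circumradius 6.301 (interpolated between r1=6.5 and r2=4.5 at t=0.099) (area = (32/2)·6.301²·sin(360°/32) = 123.93 mm²); Subtracting the remaining from the first: starting from that combined region (38.24 mm²), the cone at (15, -0.5) misses the remaining region (no effect) — area = 38.24 mm². At z = 11.2: the r=3.5 cylinder gives a regular 32-gon of circumradius 3.5 (constant along its height) (area = (32/2)·3.500²·sin(360°/32) = 38.24 mm²); the cube at (5.5, 9) is not intersected at this z (z outside [4.5, 10.5]); the cube at (11.5, -0.5) is present — its section is the full 12×4.5 rectangle (area 54.00 mm²); Taking the first minus the rest: starting from the r=3.5 cylinder (38.24 mm²), the 12×4.5 cube at (11.5, -0.5) misses the remaining region (no effect) — area = 38.24 mm²; the cone at (15, -0.5) (r1=6.5→r2=4.5) has section circumradius 5.710 here — a regular 32-gon (area = (32/2)·5.710²·sin(360°/32) = 101.78 mm²); Subtracting the remaining from the first: starting from that combined region (38.24 mm²), the cone at (15, -0.5) misses the remaining region (no effect) — area = 38.24 mm². Checking containment: the cross-section at z = 11.2 is a subset of the cross-section at z = 5.44.

entirely on top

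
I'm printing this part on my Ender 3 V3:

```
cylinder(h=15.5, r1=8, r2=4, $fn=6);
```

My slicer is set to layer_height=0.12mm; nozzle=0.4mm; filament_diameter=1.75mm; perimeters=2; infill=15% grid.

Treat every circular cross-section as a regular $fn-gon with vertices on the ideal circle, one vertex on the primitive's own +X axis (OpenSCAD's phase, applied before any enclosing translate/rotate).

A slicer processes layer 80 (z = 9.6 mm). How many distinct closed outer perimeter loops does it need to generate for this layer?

At z = 9.6 mm: the cone (r1=8→r2=4) has section circumradius 5.523 here — a regular 6-gon. The result has 1 disconnected region.

1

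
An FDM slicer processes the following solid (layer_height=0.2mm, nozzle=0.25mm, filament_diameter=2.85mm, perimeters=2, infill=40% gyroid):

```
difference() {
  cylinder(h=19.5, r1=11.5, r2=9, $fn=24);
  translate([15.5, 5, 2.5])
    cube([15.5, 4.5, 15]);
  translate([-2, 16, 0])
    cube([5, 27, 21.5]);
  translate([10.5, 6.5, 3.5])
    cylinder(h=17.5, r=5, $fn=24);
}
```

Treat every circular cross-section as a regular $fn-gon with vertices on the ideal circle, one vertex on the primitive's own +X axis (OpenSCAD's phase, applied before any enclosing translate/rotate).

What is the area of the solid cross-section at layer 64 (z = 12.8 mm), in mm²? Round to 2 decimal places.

289.45 mm²

At z = 12.8 mm: the cone contributes a regular 24-gon of circumradius 9.859 (interpolated between r1=11.5 and r2=9 at t=0.656) (area = (24/2)·9.859²·sin(360°/24) = 301.88 mm²); the 15.5×4.5 cube at (15.5, 5) contributes its full rectangle (area 69.75 mm²); the cube at (-2, 16) (footprint 5×27) is included at this height (area 135.00 mm²); the r=5 cylinder at (10.5, 6.5) gives a regular 24-gon of circumradius 5 (constant along its height) (area = (24/2)·5.000²·sin(360°/24) = 77.65 mm²); Subtracting the remaining from the first: starting from the cone (301.88 mm²), the 15.5×4.5 cube at (15.5, 5) misses the remaining region (no effect); the 5×27 cube at (-2, 16) misses the remaining region (no effect); the r=5 cylinder at (10.5, 6.5) partially overlaps it — only the 12.44 mm² overlap (of its 77.65 mm²) is removed, clipping the outline — area = 289.45 mm². Overall, the cross-section is a single solid region. Net area = 289.45 mm².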